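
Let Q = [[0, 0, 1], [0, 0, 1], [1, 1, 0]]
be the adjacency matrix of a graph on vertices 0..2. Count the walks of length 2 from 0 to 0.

The number of length-2 walks from vertex 0 to vertex 0 is entry (0,0) of Q², where Q is the adjacency matrix.
Q² = [[1, 1, 0], [1, 1, 0], [0, 0, 2]]

1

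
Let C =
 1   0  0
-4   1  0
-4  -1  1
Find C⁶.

C = I + N where N = [[0, 0, 0], [-4, 0, 0], [-4, -1, 0]] is strictly lower-triangular, so N³ = 0.
(I + N)⁶ = I + 6·N + 15·N² = [[1, 0, 0], [-24, 1, 0], [36, -6, 1]].

[[1, 0, 0], [-24, 1, 0], [36, -6, 1]]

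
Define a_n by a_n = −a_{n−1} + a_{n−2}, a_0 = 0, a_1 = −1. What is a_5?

With companion matrix B = [[−1, 1], [1, 0]], [a_n, a_{n−1}]ᵀ = B·[a_{n−1}, a_{n−2}]ᵀ, so [a_5, a_4]ᵀ = B^4·[a_1, a_0]ᵀ.
B^4 = [[5, −3], [−3, 2]], giving [a_5, a_4]ᵀ = [[−5], [3]].

−5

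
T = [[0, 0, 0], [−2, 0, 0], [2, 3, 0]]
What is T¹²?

T is strictly triangular, hence nilpotent: T³ = 0, so T¹² = 0.

[[0, 0, 0], [0, 0, 0], [0, 0, 0]]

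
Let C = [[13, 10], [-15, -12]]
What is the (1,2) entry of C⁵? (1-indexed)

tr C = 1 and det C = -6, so the characteristic polynomial is λ² − (1)λ + (-6) with roots -2 and 3.
Eigenvectors give P = [[-2, -1], [3, 1]] with P⁻¹ = [[1, 1], [-3, -2]], and C = P·diag(-2, 3)·P⁻¹.
Then C⁵ = P·diag(-32, 243)·P⁻¹ = [[64, -243], [-96, 243]] · [[1, 1], [-3, -2]] = [[793, 550], [-825, -582]].

550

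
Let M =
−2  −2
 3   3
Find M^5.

[[−2, −2], [3, 3]]

M² = M (a projection; rank 1, trace 1), so M^5 = M.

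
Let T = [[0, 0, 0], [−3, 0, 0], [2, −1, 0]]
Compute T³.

[[0, 0, 0], [0, 0, 0], [0, 0, 0]]

T is strictly triangular, hence nilpotent: T³ = 0, so T³ = 0.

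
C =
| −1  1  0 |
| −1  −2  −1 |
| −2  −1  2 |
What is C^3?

[[5, 7, 1], [−9, −3, −4], [−7, −2, 12]]

C^2 = [[0, −3, −1], [5, 4, 0], [−1, −2, 5]]
C^3 = [[5, 7, 1], [−9, −3, −4], [−7, −2, 12]]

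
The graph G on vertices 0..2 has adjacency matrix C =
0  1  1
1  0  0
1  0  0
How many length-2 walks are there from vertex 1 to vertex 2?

1

The number of length-2 walks from vertex 1 to vertex 2 is entry (1,2) of C², where C is the adjacency matrix.
C² = [[2, 0, 0], [0, 1, 1], [0, 1, 1]]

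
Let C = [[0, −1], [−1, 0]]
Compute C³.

[[0, −1], [−1, 0]]

C² = I (check: tr C = 0 and det C = −1), so C³ = C since 3 is odd.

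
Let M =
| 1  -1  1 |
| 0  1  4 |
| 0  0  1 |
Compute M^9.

[[1, -9, -135], [0, 1, 36], [0, 0, 1]]

M = I + N where N = [[0, -1, 1], [0, 0, 4], [0, 0, 0]] is strictly upper-triangular, so N^3 = 0.
(I + N)^9 = I + 9·N + 36·N^2 = [[1, -9, -135], [0, 1, 36], [0, 0, 1]].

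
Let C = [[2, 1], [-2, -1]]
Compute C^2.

C² = C (a projection; rank 1, trace 1), so C^2 = C.

[[2, 1], [-2, -1]]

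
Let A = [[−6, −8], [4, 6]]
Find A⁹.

tr A = 0 and det A = −4, so the characteristic polynomial is λ² − (0)λ + (−4) with roots −2 and 2.
Eigenvectors give P = [[2, 1], [−1, −1]] with P⁻¹ = [[1, 1], [−1, −2]], and A = P·diag(−2, 2)·P⁻¹.
Then A⁹ = P·diag(−512, 512)·P⁻¹ = [[−1024, 512], [512, −512]] · [[1, 1], [−1, −2]] = [[−1536, −2048], [1024, 1536]].

[[−1536, −2048], [1024, 1536]]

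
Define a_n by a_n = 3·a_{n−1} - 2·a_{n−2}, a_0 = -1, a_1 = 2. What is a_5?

92

With companion matrix B = [[3, -2], [1, 0]], [a_n, a_{n−1}]ᵀ = B·[a_{n−1}, a_{n−2}]ᵀ, so [a_5, a_4]ᵀ = B⁴·[a_1, a_0]ᵀ.
B⁴ = [[31, -30], [15, -14]], giving [a_5, a_4]ᵀ = [[92], [44]].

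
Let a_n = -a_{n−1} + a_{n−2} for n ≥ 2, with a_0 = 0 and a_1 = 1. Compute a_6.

-8

With companion matrix A = [[-1, 1], [1, 0]], [a_n, a_{n−1}]ᵀ = A·[a_{n−1}, a_{n−2}]ᵀ, so [a_6, a_5]ᵀ = A⁵·[a_1, a_0]ᵀ.
A⁵ = [[-8, 5], [5, -3]], giving [a_6, a_5]ᵀ = [[-8], [5]].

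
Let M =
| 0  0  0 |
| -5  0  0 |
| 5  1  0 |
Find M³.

[[0, 0, 0], [0, 0, 0], [0, 0, 0]]

M is strictly triangular, hence nilpotent: M³ = 0, so M³ = 0.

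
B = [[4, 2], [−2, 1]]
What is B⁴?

[[44, 90], [−90, −91]]

B² = [[12, 10], [−10, −3]]
B³ = [[28, 34], [−34, −23]]
B⁴ = [[44, 90], [−90, −91]]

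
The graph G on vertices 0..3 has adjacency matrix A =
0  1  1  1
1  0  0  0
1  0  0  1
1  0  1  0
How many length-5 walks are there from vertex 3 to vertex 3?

12

The number of length-5 walks from vertex 3 to vertex 3 is entry (3,3) of A⁵, where A is the adjacency matrix.
A² = [[3, 0, 1, 1], [0, 1, 1, 1], [1, 1, 2, 1], [1, 1, 1, 2]]
A³ = [[2, 3, 4, 4], [3, 0, 1, 1], [4, 1, 2, 3], [4, 1, 3, 2]]
A⁴ = [[11, 2, 6, 6], [2, 3, 4, 4], [6, 4, 7, 6], [6, 4, 6, 7]]
A⁵ = [[14, 11, 17, 17], [11, 2, 6, 6], [17, 6, 12, 13], [17, 6, 13, 12]]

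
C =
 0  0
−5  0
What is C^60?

[[0, 0], [0, 0]]

C is strictly triangular, hence nilpotent: C^2 = 0, so C^60 = 0.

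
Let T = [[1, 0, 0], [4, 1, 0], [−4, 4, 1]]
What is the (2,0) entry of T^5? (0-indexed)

140

T = I + N where N = [[0, 0, 0], [4, 0, 0], [−4, 4, 0]] is strictly lower-triangular, so N^3 = 0.
(I + N)^5 = I + 5·N + 10·N^2 = [[1, 0, 0], [20, 1, 0], [140, 20, 1]].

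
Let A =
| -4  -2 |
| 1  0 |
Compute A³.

[[-48, -28], [14, 8]]

A² = [[14, 8], [-4, -2]]
A³ = [[-48, -28], [14, 8]]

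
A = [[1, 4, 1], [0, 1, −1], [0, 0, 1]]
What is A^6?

[[1, 24, −54], [0, 1, −6], [0, 0, 1]]

A = I + N where N = [[0, 4, 1], [0, 0, −1], [0, 0, 0]] is strictly upper-triangular, so N^3 = 0.
(I + N)^6 = I + 6·N + 15·N^2 = [[1, 24, −54], [0, 1, −6], [0, 0, 1]].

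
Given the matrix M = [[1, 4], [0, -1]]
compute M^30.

M² = I (check: tr M = 0 and det M = -1), so M^30 = I since 30 is even.

[[1, 0], [0, 1]]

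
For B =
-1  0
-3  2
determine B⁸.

tr B = 1 and det B = -2, so the characteristic polynomial is λ² − (1)λ + (-2) with roots 2 and -1.
Eigenvectors give P = [[0, 1], [-1, 1]] with P⁻¹ = [[1, -1], [1, 0]], and B = P·diag(2, -1)·P⁻¹.
Then B⁸ = P·diag(256, 1)·P⁻¹ = [[0, 1], [-256, 1]] · [[1, -1], [1, 0]] = [[1, 0], [-255, 256]].

[[1, 0], [-255, 256]]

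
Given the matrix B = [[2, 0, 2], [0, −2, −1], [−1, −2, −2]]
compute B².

[[2, −4, 0], [1, 6, 4], [0, 8, 4]]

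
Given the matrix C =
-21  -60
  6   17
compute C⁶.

tr C = -4 and det C = 3, so the characteristic polynomial is λ² − (-4)λ + (3) with roots -1 and -3.
Eigenvectors give P = [[-3, 10], [1, -3]] with P⁻¹ = [[3, 10], [1, 3]], and C = P·diag(-1, -3)·P⁻¹.
Then C⁶ = P·diag(1, 729)·P⁻¹ = [[-3, 7290], [1, -2187]] · [[3, 10], [1, 3]] = [[7281, 21840], [-2184, -6551]].

[[7281, 21840], [-2184, -6551]]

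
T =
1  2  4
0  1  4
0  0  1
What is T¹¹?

[[1, 22, 484], [0, 1, 44], [0, 0, 1]]

T = I + N where N = [[0, 2, 4], [0, 0, 4], [0, 0, 0]] is strictly upper-triangular, so N³ = 0.
(I + N)¹¹ = I + 11·N + 55·N² = [[1, 22, 484], [0, 1, 44], [0, 0, 1]].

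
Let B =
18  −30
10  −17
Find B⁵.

[[1068, −1650], [550, −857]]

tr B = 1 and det B = −6, so the characteristic polynomial is λ² − (1)λ + (−6) with roots −2 and 3.
Eigenvectors give P = [[3, −2], [2, −1]] with P⁻¹ = [[−1, 2], [−2, 3]], and B = P·diag(−2, 3)·P⁻¹.
Then B⁵ = P·diag(−32, 243)·P⁻¹ = [[−96, −486], [−64, −243]] · [[−1, 2], [−2, 3]] = [[1068, −1650], [550, −857]].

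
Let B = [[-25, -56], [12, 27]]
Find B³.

tr B = 2 and det B = -3, so the characteristic polynomial is λ² − (2)λ + (-3) with roots 3 and -1.
Eigenvectors give P = [[-2, 7], [1, -3]] with P⁻¹ = [[3, 7], [1, 2]], and B = P·diag(3, -1)·P⁻¹.
Then B³ = P·diag(27, -1)·P⁻¹ = [[-54, -7], [27, 3]] · [[3, 7], [1, 2]] = [[-169, -392], [84, 195]].

[[-169, -392], [84, 195]]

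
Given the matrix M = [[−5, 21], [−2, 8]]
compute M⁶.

tr M = 3 and det M = 2, so the characteristic polynomial is λ² − (3)λ + (2) with roots 1 and 2.
Eigenvectors give P = [[7, 3], [2, 1]] with P⁻¹ = [[1, −3], [−2, 7]], and M = P·diag(1, 2)·P⁻¹.
Then M⁶ = P·diag(1, 64)·P⁻¹ = [[7, 192], [2, 64]] · [[1, −3], [−2, 7]] = [[−377, 1323], [−126, 442]].

[[−377, 1323], [−126, 442]]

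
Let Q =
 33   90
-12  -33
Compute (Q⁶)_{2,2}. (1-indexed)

tr Q = 0 and det Q = -9, so the characteristic polynomial is λ² − (0)λ + (-9) with roots -3 and 3.
Eigenvectors give P = [[5, -3], [-2, 1]] with P⁻¹ = [[-1, -3], [-2, -5]], and Q = P·diag(-3, 3)·P⁻¹.
Then Q⁶ = P·diag(729, 729)·P⁻¹ = [[3645, -2187], [-1458, 729]] · [[-1, -3], [-2, -5]] = [[729, 0], [0, 729]].

729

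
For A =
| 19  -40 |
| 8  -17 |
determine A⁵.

tr A = 2 and det A = -3, so the characteristic polynomial is λ² − (2)λ + (-3) with roots 3 and -1.
Eigenvectors give P = [[-5, -2], [-2, -1]] with P⁻¹ = [[-1, 2], [2, -5]], and A = P·diag(3, -1)·P⁻¹.
Then A⁵ = P·diag(243, -1)·P⁻¹ = [[-1215, 2], [-486, 1]] · [[-1, 2], [2, -5]] = [[1219, -2440], [488, -977]].

[[1219, -2440], [488, -977]]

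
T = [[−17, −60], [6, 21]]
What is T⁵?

[[−2177, −7260], [726, 2421]]

tr T = 4 and det T = 3, so the characteristic polynomial is λ² − (4)λ + (3) with roots 3 and 1.
Eigenvectors give P = [[3, −10], [−1, 3]] with P⁻¹ = [[−3, −10], [−1, −3]], and T = P·diag(3, 1)·P⁻¹.
Then T⁵ = P·diag(243, 1)·P⁻¹ = [[729, −10], [−243, 3]] · [[−3, −10], [−1, −3]] = [[−2177, −7260], [726, 2421]].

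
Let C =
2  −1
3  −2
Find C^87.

C² = I (check: tr C = 0 and det C = −1), so C^87 = C since 87 is odd.

[[2, −1], [3, −2]]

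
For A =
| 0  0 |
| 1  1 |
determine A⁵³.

[[0, 0], [1, 1]]

A² = A (a projection; rank 1, trace 1), so A⁵³ = A.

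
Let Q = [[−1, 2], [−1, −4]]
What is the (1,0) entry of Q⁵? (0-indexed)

tr Q = −5 and det Q = 6, so the characteristic polynomial is λ² − (−5)λ + (6) with roots −2 and −3.
Eigenvectors give P = [[2, 1], [−1, −1]] with P⁻¹ = [[1, 1], [−1, −2]], and Q = P·diag(−2, −3)·P⁻¹.
Then Q⁵ = P·diag(−32, −243)·P⁻¹ = [[−64, −243], [32, 243]] · [[1, 1], [−1, −2]] = [[179, 422], [−211, −454]].

−211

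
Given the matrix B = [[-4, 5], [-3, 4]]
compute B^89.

B² = I (check: tr B = 0 and det B = -1), so B^89 = B since 89 is odd.

[[-4, 5], [-3, 4]]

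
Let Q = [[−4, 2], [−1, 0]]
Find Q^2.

[[14, −8], [4, −2]]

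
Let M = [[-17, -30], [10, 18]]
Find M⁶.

tr M = 1 and det M = -6, so the characteristic polynomial is λ² − (1)λ + (-6) with roots 3 and -2.
Eigenvectors give P = [[3, -2], [-2, 1]] with P⁻¹ = [[-1, -2], [-2, -3]], and M = P·diag(3, -2)·P⁻¹.
Then M⁶ = P·diag(729, 64)·P⁻¹ = [[2187, -128], [-1458, 64]] · [[-1, -2], [-2, -3]] = [[-1931, -3990], [1330, 2724]].

[[-1931, -3990], [1330, 2724]]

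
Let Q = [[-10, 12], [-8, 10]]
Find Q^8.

tr Q = 0 and det Q = -4, so the characteristic polynomial is λ² − (0)λ + (-4) with roots -2 and 2.
Eigenvectors give P = [[3, -1], [2, -1]] with P⁻¹ = [[1, -1], [2, -3]], and Q = P·diag(-2, 2)·P⁻¹.
Then Q^8 = P·diag(256, 256)·P⁻¹ = [[768, -256], [512, -256]] · [[1, -1], [2, -3]] = [[256, 0], [0, 256]].

[[256, 0], [0, 256]]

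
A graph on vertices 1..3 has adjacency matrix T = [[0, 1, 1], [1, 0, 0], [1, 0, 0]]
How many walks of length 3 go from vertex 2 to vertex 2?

0

The number of length-3 walks from vertex 2 to vertex 2 is entry (2,2) of T³, where T is the adjacency matrix.
T² = [[2, 0, 0], [0, 1, 1], [0, 1, 1]]
T³ = [[0, 2, 2], [2, 0, 0], [2, 0, 0]]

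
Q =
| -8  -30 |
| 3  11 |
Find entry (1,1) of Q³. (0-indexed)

tr Q = 3 and det Q = 2, so the characteristic polynomial is λ² − (3)λ + (2) with roots 1 and 2.
Eigenvectors give P = [[10, -3], [-3, 1]] with P⁻¹ = [[1, 3], [3, 10]], and Q = P·diag(1, 2)·P⁻¹.
Then Q³ = P·diag(1, 8)·P⁻¹ = [[10, -24], [-3, 8]] · [[1, 3], [3, 10]] = [[-62, -210], [21, 71]].

71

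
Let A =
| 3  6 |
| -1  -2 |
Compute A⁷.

[[3, 6], [-1, -2]]

A² = A (a projection; rank 1, trace 1), so A⁷ = A.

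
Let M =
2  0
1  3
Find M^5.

tr M = 5 and det M = 6, so the characteristic polynomial is λ² − (5)λ + (6) with roots 3 and 2.
Eigenvectors give P = [[0, −1], [1, 1]] with P⁻¹ = [[1, 1], [−1, 0]], and M = P·diag(3, 2)·P⁻¹.
Then M^5 = P·diag(243, 32)·P⁻¹ = [[0, −32], [243, 32]] · [[1, 1], [−1, 0]] = [[32, 0], [211, 243]].

[[32, 0], [211, 243]]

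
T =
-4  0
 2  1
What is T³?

[[-64, 0], [26, 1]]

T² = [[16, 0], [-6, 1]]
T³ = [[-64, 0], [26, 1]]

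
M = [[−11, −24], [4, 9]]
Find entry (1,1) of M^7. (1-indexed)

tr M = −2 and det M = −3, so the characteristic polynomial is λ² − (−2)λ + (−3) with roots −3 and 1.
Eigenvectors give P = [[3, 2], [−1, −1]] with P⁻¹ = [[1, 2], [−1, −3]], and M = P·diag(−3, 1)·P⁻¹.
Then M^7 = P·diag(−2187, 1)·P⁻¹ = [[−6561, 2], [2187, −1]] · [[1, 2], [−1, −3]] = [[−6563, −13128], [2188, 4377]].

−6563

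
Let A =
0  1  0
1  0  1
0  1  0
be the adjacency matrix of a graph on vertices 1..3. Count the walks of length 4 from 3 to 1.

The number of length-4 walks from vertex 3 to vertex 1 is entry (3,1) of A⁴, where A is the adjacency matrix.
A² = [[1, 0, 1], [0, 2, 0], [1, 0, 1]]
A³ = [[0, 2, 0], [2, 0, 2], [0, 2, 0]]
A⁴ = [[2, 0, 2], [0, 4, 0], [2, 0, 2]]

2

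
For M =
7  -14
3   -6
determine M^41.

[[7, -14], [3, -6]]

M² = M (a projection; rank 1, trace 1), so M^41 = M.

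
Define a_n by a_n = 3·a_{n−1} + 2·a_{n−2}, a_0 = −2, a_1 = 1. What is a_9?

−2753

With companion matrix M = [[3, 2], [1, 0]], [a_n, a_{n−1}]ᵀ = M·[a_{n−1}, a_{n−2}]ᵀ, so [a_9, a_8]ᵀ = M⁸·[a_1, a_0]ᵀ.
M⁸ = [[22363, 12558], [6279, 3526]], giving [a_9, a_8]ᵀ = [[−2753], [−773]].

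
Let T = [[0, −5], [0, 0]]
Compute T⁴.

[[0, 0], [0, 0]]

T is strictly triangular, hence nilpotent: T² = 0, so T⁴ = 0.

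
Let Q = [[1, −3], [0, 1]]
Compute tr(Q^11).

2

Q = I + N where N = [[0, −3], [0, 0]] is strictly upper-triangular, so N^2 = 0.
(I + N)^11 = I + 11·N = [[1, −33], [0, 1]].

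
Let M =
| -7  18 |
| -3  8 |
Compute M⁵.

tr M = 1 and det M = -2, so the characteristic polynomial is λ² − (1)λ + (-2) with roots -1 and 2.
Eigenvectors give P = [[3, 2], [1, 1]] with P⁻¹ = [[1, -2], [-1, 3]], and M = P·diag(-1, 2)·P⁻¹.
Then M⁵ = P·diag(-1, 32)·P⁻¹ = [[-3, 64], [-1, 32]] · [[1, -2], [-1, 3]] = [[-67, 198], [-33, 98]].

[[-67, 198], [-33, 98]]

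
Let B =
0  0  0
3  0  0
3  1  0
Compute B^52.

B is strictly triangular, hence nilpotent: B^3 = 0, so B^52 = 0.

[[0, 0, 0], [0, 0, 0], [0, 0, 0]]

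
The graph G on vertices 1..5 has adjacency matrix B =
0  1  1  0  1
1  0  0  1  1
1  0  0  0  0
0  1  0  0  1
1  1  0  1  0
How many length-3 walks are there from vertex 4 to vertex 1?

2

The number of length-3 walks from vertex 4 to vertex 1 is entry (4,1) of B^3, where B is the adjacency matrix.
B^2 = [[3, 1, 0, 2, 1], [1, 3, 1, 1, 2], [0, 1, 1, 0, 1], [2, 1, 0, 2, 1], [1, 2, 1, 1, 3]]
B^3 = [[2, 6, 3, 2, 6], [6, 4, 1, 5, 5], [3, 1, 0, 2, 1], [2, 5, 2, 2, 5], [6, 5, 1, 5, 4]]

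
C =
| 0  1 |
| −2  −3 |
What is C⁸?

tr C = −3 and det C = 2, so the characteristic polynomial is λ² − (−3)λ + (2) with roots −2 and −1.
Eigenvectors give P = [[−1, −1], [2, 1]] with P⁻¹ = [[1, 1], [−2, −1]], and C = P·diag(−2, −1)·P⁻¹.
Then C⁸ = P·diag(256, 1)·P⁻¹ = [[−256, −1], [512, 1]] · [[1, 1], [−2, −1]] = [[−254, −255], [510, 511]].

[[−254, −255], [510, 511]]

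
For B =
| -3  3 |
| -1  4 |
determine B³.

B² = [[6, 3], [-1, 13]]
B³ = [[-21, 30], [-10, 49]]

[[-21, 30], [-10, 49]]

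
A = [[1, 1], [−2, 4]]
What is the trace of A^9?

tr A = 5 and det A = 6, so the characteristic polynomial is λ² − (5)λ + (6) with roots 2 and 3.
Eigenvectors give P = [[1, −1], [1, −2]] with P⁻¹ = [[2, −1], [1, −1]], and A = P·diag(2, 3)·P⁻¹.
Then A^9 = P·diag(512, 19683)·P⁻¹ = [[512, −19683], [512, −39366]] · [[2, −1], [1, −1]] = [[−18659, 19171], [−38342, 38854]].

20195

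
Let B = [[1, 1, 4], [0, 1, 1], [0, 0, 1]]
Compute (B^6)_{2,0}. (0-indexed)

B = I + N where N = [[0, 1, 4], [0, 0, 1], [0, 0, 0]] is strictly upper-triangular, so N^3 = 0.
(I + N)^6 = I + 6·N + 15·N^2 = [[1, 6, 39], [0, 1, 6], [0, 0, 1]].

0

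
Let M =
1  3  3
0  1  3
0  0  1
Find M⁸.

[[1, 24, 276], [0, 1, 24], [0, 0, 1]]

M = I + N where N = [[0, 3, 3], [0, 0, 3], [0, 0, 0]] is strictly upper-triangular, so N³ = 0.
(I + N)⁸ = I + 8·N + 28·N² = [[1, 24, 276], [0, 1, 24], [0, 0, 1]].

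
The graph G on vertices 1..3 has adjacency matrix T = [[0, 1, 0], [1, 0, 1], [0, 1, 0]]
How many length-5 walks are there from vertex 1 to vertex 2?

4

The number of length-5 walks from vertex 1 to vertex 2 is entry (1,2) of T⁵, where T is the adjacency matrix.
T² = [[1, 0, 1], [0, 2, 0], [1, 0, 1]]
T³ = [[0, 2, 0], [2, 0, 2], [0, 2, 0]]
T⁴ = [[2, 0, 2], [0, 4, 0], [2, 0, 2]]
T⁵ = [[0, 4, 0], [4, 0, 4], [0, 4, 0]]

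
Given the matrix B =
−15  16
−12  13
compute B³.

tr B = −2 and det B = −3, so the characteristic polynomial is λ² − (−2)λ + (−3) with roots 1 and −3.
Eigenvectors give P = [[1, −4], [1, −3]] with P⁻¹ = [[−3, 4], [−1, 1]], and B = P·diag(1, −3)·P⁻¹.
Then B³ = P·diag(1, −27)·P⁻¹ = [[1, 108], [1, 81]] · [[−3, 4], [−1, 1]] = [[−111, 112], [−84, 85]].

[[−111, 112], [−84, 85]]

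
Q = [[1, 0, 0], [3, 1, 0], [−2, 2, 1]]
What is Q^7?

[[1, 0, 0], [21, 1, 0], [112, 14, 1]]

Q = I + N where N = [[0, 0, 0], [3, 0, 0], [−2, 2, 0]] is strictly lower-triangular, so N^3 = 0.
(I + N)^7 = I + 7·N + 21·N^2 = [[1, 0, 0], [21, 1, 0], [112, 14, 1]].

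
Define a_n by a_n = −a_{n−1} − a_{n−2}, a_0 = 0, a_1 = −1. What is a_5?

With companion matrix B = [[−1, −1], [1, 0]], [a_n, a_{n−1}]ᵀ = B·[a_{n−1}, a_{n−2}]ᵀ, so [a_5, a_4]ᵀ = B^4·[a_1, a_0]ᵀ.
B^4 = [[−1, −1], [1, 0]], giving [a_5, a_4]ᵀ = [[1], [−1]].

1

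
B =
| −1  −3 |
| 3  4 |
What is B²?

[[−8, −9], [9, 7]]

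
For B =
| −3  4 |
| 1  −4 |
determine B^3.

[[−67, 164], [41, −108]]

B^2 = [[13, −28], [−7, 20]]
B^3 = [[−67, 164], [41, −108]]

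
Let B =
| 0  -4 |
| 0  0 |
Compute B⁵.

[[0, 0], [0, 0]]

B is strictly triangular, hence nilpotent: B² = 0, so B⁵ = 0.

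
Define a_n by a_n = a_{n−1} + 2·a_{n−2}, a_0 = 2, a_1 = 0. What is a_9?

With companion matrix M = [[1, 2], [1, 0]], [a_n, a_{n−1}]ᵀ = M·[a_{n−1}, a_{n−2}]ᵀ, so [a_9, a_8]ᵀ = M⁸·[a_1, a_0]ᵀ.
M⁸ = [[171, 170], [85, 86]], giving [a_9, a_8]ᵀ = [[340], [172]].

340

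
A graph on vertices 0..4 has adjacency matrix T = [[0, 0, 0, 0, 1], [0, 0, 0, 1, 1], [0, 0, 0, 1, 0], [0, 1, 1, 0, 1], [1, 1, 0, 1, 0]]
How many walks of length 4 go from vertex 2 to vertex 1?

4

The number of length-4 walks from vertex 2 to vertex 1 is entry (2,1) of T⁴, where T is the adjacency matrix.
T² = [[1, 1, 0, 1, 0], [1, 2, 1, 1, 1], [0, 1, 1, 0, 1], [1, 1, 0, 3, 1], [0, 1, 1, 1, 3]]
T³ = [[0, 1, 1, 1, 3], [1, 2, 1, 4, 4], [1, 1, 0, 3, 1], [1, 4, 3, 2, 5], [3, 4, 1, 5, 2]]
T⁴ = [[3, 4, 1, 5, 2], [4, 8, 4, 7, 7], [1, 4, 3, 2, 5], [5, 7, 2, 12, 7], [2, 7, 5, 7, 12]]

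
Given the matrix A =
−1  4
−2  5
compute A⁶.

tr A = 4 and det A = 3, so the characteristic polynomial is λ² − (4)λ + (3) with roots 1 and 3.
Eigenvectors give P = [[2, 1], [1, 1]] with P⁻¹ = [[1, −1], [−1, 2]], and A = P·diag(1, 3)·P⁻¹.
Then A⁶ = P·diag(1, 729)·P⁻¹ = [[2, 729], [1, 729]] · [[1, −1], [−1, 2]] = [[−727, 1456], [−728, 1457]].

[[−727, 1456], [−728, 1457]]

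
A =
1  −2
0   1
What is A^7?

[[1, −14], [0, 1]]

A = I + N where N = [[0, −2], [0, 0]] is strictly upper-triangular, so N^2 = 0.
(I + N)^7 = I + 7·N = [[1, −14], [0, 1]].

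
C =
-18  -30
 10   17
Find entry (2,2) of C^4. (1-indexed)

tr C = -1 and det C = -6, so the characteristic polynomial is λ² − (-1)λ + (-6) with roots 2 and -3.
Eigenvectors give P = [[3, 2], [-2, -1]] with P⁻¹ = [[-1, -2], [2, 3]], and C = P·diag(2, -3)·P⁻¹.
Then C^4 = P·diag(16, 81)·P⁻¹ = [[48, 162], [-32, -81]] · [[-1, -2], [2, 3]] = [[276, 390], [-130, -179]].

-179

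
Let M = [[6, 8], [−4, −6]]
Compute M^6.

[[64, 0], [0, 64]]

tr M = 0 and det M = −4, so the characteristic polynomial is λ² − (0)λ + (−4) with roots 2 and −2.
Eigenvectors give P = [[−2, 1], [1, −1]] with P⁻¹ = [[−1, −1], [−1, −2]], and M = P·diag(2, −2)·P⁻¹.
Then M^6 = P·diag(64, 64)·P⁻¹ = [[−128, 64], [64, −64]] · [[−1, −1], [−1, −2]] = [[64, 0], [0, 64]].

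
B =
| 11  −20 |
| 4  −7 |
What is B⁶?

tr B = 4 and det B = 3, so the characteristic polynomial is λ² − (4)λ + (3) with roots 1 and 3.
Eigenvectors give P = [[2, 5], [1, 2]] with P⁻¹ = [[−2, 5], [1, −2]], and B = P·diag(1, 3)·P⁻¹.
Then B⁶ = P·diag(1, 729)·P⁻¹ = [[2, 3645], [1, 1458]] · [[−2, 5], [1, −2]] = [[3641, −7280], [1456, −2911]].

[[3641, −7280], [1456, −2911]]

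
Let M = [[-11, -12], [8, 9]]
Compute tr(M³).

-26

tr M = -2 and det M = -3, so the characteristic polynomial is λ² − (-2)λ + (-3) with roots -3 and 1.
Eigenvectors give P = [[3, -1], [-2, 1]] with P⁻¹ = [[1, 1], [2, 3]], and M = P·diag(-3, 1)·P⁻¹.
Then M³ = P·diag(-27, 1)·P⁻¹ = [[-81, -1], [54, 1]] · [[1, 1], [2, 3]] = [[-83, -84], [56, 57]].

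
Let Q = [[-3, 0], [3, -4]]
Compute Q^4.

Q^2 = [[9, 0], [-21, 16]]
Q^3 = [[-27, 0], [111, -64]]
Q^4 = [[81, 0], [-525, 256]]

[[81, 0], [-525, 256]]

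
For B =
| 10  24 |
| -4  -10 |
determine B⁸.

[[256, 0], [0, 256]]

tr B = 0 and det B = -4, so the characteristic polynomial is λ² − (0)λ + (-4) with roots 2 and -2.
Eigenvectors give P = [[3, -2], [-1, 1]] with P⁻¹ = [[1, 2], [1, 3]], and B = P·diag(2, -2)·P⁻¹.
Then B⁸ = P·diag(256, 256)·P⁻¹ = [[768, -512], [-256, 256]] · [[1, 2], [1, 3]] = [[256, 0], [0, 256]].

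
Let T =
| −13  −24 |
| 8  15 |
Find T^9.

[[−59053, −118104], [39368, 78735]]

tr T = 2 and det T = −3, so the characteristic polynomial is λ² − (2)λ + (−3) with roots 3 and −1.
Eigenvectors give P = [[−3, 2], [2, −1]] with P⁻¹ = [[1, 2], [2, 3]], and T = P·diag(3, −1)·P⁻¹.
Then T^9 = P·diag(19683, −1)·P⁻¹ = [[−59049, −2], [39366, 1]] · [[1, 2], [2, 3]] = [[−59053, −118104], [39368, 78735]].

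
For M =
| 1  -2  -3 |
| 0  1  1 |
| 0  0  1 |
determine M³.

M = I + N where N = [[0, -2, -3], [0, 0, 1], [0, 0, 0]] is strictly upper-triangular, so N³ = 0.
(I + N)³ = I + 3·N + 3·N² = [[1, -6, -15], [0, 1, 3], [0, 0, 1]].

[[1, -6, -15], [0, 1, 3], [0, 0, 1]]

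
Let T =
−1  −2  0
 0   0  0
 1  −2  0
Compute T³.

T² = [[1, 2, 0], [0, 0, 0], [−1, −2, 0]]
T³ = [[−1, −2, 0], [0, 0, 0], [1, 2, 0]]

[[−1, −2, 0], [0, 0, 0], [1, 2, 0]]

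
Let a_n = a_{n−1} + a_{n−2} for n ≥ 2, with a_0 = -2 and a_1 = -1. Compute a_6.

With companion matrix A = [[1, 1], [1, 0]], [a_n, a_{n−1}]ᵀ = A·[a_{n−1}, a_{n−2}]ᵀ, so [a_6, a_5]ᵀ = A^5·[a_1, a_0]ᵀ.
A^5 = [[8, 5], [5, 3]], giving [a_6, a_5]ᵀ = [[-18], [-11]].

-18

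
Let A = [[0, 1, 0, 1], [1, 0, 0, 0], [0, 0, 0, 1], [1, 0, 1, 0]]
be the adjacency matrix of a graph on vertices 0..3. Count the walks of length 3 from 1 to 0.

2

The number of length-3 walks from vertex 1 to vertex 0 is entry (1,0) of A³, where A is the adjacency matrix.
A² = [[2, 0, 1, 0], [0, 1, 0, 1], [1, 0, 1, 0], [0, 1, 0, 2]]
A³ = [[0, 2, 0, 3], [2, 0, 1, 0], [0, 1, 0, 2], [3, 0, 2, 0]]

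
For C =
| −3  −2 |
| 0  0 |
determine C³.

C² = [[9, 6], [0, 0]]
C³ = [[−27, −18], [0, 0]]

[[−27, −18], [0, 0]]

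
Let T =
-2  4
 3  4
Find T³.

[[-8, 96], [72, 136]]

T² = [[16, 8], [6, 28]]
T³ = [[-8, 96], [72, 136]]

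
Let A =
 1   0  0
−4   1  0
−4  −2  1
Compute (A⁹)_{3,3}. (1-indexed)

1

A = I + N where N = [[0, 0, 0], [−4, 0, 0], [−4, −2, 0]] is strictly lower-triangular, so N³ = 0.
(I + N)⁹ = I + 9·N + 36·N² = [[1, 0, 0], [−36, 1, 0], [252, −18, 1]].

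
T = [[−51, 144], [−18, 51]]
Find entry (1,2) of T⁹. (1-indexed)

944784

tr T = 0 and det T = −9, so the characteristic polynomial is λ² − (0)λ + (−9) with roots 3 and −3.
Eigenvectors give P = [[−8, −3], [−3, −1]] with P⁻¹ = [[1, −3], [−3, 8]], and T = P·diag(3, −3)·P⁻¹.
Then T⁹ = P·diag(19683, −19683)·P⁻¹ = [[−157464, 59049], [−59049, 19683]] · [[1, −3], [−3, 8]] = [[−334611, 944784], [−118098, 334611]].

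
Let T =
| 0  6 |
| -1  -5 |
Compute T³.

tr T = -5 and det T = 6, so the characteristic polynomial is λ² − (-5)λ + (6) with roots -2 and -3.
Eigenvectors give P = [[-3, 2], [1, -1]] with P⁻¹ = [[-1, -2], [-1, -3]], and T = P·diag(-2, -3)·P⁻¹.
Then T³ = P·diag(-8, -27)·P⁻¹ = [[24, -54], [-8, 27]] · [[-1, -2], [-1, -3]] = [[30, 114], [-19, -65]].

[[30, 114], [-19, -65]]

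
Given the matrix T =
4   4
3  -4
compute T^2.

[[28, 0], [0, 28]]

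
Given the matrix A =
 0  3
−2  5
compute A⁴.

[[−114, 195], [−130, 211]]

tr A = 5 and det A = 6, so the characteristic polynomial is λ² − (5)λ + (6) with roots 2 and 3.
Eigenvectors give P = [[3, 1], [2, 1]] with P⁻¹ = [[1, −1], [−2, 3]], and A = P·diag(2, 3)·P⁻¹.
Then A⁴ = P·diag(16, 81)·P⁻¹ = [[48, 81], [32, 81]] · [[1, −1], [−2, 3]] = [[−114, 195], [−130, 211]].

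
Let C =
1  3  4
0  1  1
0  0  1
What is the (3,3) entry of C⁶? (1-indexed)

1

C = I + N where N = [[0, 3, 4], [0, 0, 1], [0, 0, 0]] is strictly upper-triangular, so N³ = 0.
(I + N)⁶ = I + 6·N + 15·N² = [[1, 18, 69], [0, 1, 6], [0, 0, 1]].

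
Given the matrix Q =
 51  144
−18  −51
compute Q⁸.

[[6561, 0], [0, 6561]]

tr Q = 0 and det Q = −9, so the characteristic polynomial is λ² − (0)λ + (−9) with roots −3 and 3.
Eigenvectors give P = [[−8, −3], [3, 1]] with P⁻¹ = [[1, 3], [−3, −8]], and Q = P·diag(−3, 3)·P⁻¹.
Then Q⁸ = P·diag(6561, 6561)·P⁻¹ = [[−52488, −19683], [19683, 6561]] · [[1, 3], [−3, −8]] = [[6561, 0], [0, 6561]].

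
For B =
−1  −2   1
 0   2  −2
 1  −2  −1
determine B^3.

[[0, −16, 8], [0, 24, −16], [8, −16, 0]]

B^2 = [[2, −4, 2], [−2, 8, −2], [−2, −4, 6]]
B^3 = [[0, −16, 8], [0, 24, −16], [8, −16, 0]]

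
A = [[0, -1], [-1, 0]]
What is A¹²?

[[1, 0], [0, 1]]

A² = I (check: tr A = 0 and det A = -1), so A¹² = I since 12 is even.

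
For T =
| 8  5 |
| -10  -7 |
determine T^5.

tr T = 1 and det T = -6, so the characteristic polynomial is λ² − (1)λ + (-6) with roots -2 and 3.
Eigenvectors give P = [[-1, -1], [2, 1]] with P⁻¹ = [[1, 1], [-2, -1]], and T = P·diag(-2, 3)·P⁻¹.
Then T^5 = P·diag(-32, 243)·P⁻¹ = [[32, -243], [-64, 243]] · [[1, 1], [-2, -1]] = [[518, 275], [-550, -307]].

[[518, 275], [-550, -307]]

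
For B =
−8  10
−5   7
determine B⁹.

[[−39878, 40390], [−20195, 20707]]

tr B = −1 and det B = −6, so the characteristic polynomial is λ² − (−1)λ + (−6) with roots 2 and −3.
Eigenvectors give P = [[−1, 2], [−1, 1]] with P⁻¹ = [[1, −2], [1, −1]], and B = P·diag(2, −3)·P⁻¹.
Then B⁹ = P·diag(512, −19683)·P⁻¹ = [[−512, −39366], [−512, −19683]] · [[1, −2], [1, −1]] = [[−39878, 40390], [−20195, 20707]].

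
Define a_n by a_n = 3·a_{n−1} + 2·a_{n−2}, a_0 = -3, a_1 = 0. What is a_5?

-234

With companion matrix A = [[3, 2], [1, 0]], [a_n, a_{n−1}]ᵀ = A·[a_{n−1}, a_{n−2}]ᵀ, so [a_5, a_4]ᵀ = A⁴·[a_1, a_0]ᵀ.
A⁴ = [[139, 78], [39, 22]], giving [a_5, a_4]ᵀ = [[-234], [-66]].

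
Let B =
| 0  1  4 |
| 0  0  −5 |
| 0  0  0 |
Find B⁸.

B is strictly triangular, hence nilpotent: B³ = 0, so B⁸ = 0.

[[0, 0, 0], [0, 0, 0], [0, 0, 0]]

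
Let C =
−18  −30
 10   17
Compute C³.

[[−132, −210], [70, 113]]

tr C = −1 and det C = −6, so the characteristic polynomial is λ² − (−1)λ + (−6) with roots −3 and 2.
Eigenvectors give P = [[−2, −3], [1, 2]] with P⁻¹ = [[−2, −3], [1, 2]], and C = P·diag(−3, 2)·P⁻¹.
Then C³ = P·diag(−27, 8)·P⁻¹ = [[54, −24], [−27, 16]] · [[−2, −3], [1, 2]] = [[−132, −210], [70, 113]].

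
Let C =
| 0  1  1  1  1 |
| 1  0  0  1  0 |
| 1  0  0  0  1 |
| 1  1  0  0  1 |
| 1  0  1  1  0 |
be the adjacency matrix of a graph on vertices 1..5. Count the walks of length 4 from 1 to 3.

13

The number of length-4 walks from vertex 1 to vertex 3 is entry (1,3) of C⁴, where C is the adjacency matrix.
C² = [[4, 1, 1, 2, 2], [1, 2, 1, 1, 2], [1, 1, 2, 2, 1], [2, 1, 2, 3, 1], [2, 2, 1, 1, 3]]
C³ = [[6, 6, 6, 7, 7], [6, 2, 3, 5, 3], [6, 3, 2, 3, 5], [7, 5, 3, 4, 7], [7, 3, 5, 7, 4]]
C⁴ = [[26, 13, 13, 19, 19], [13, 11, 9, 11, 14], [13, 9, 11, 14, 11], [19, 11, 14, 19, 14], [19, 14, 11, 14, 19]]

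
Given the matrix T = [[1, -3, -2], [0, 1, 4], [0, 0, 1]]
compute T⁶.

[[1, -18, -192], [0, 1, 24], [0, 0, 1]]

T = I + N where N = [[0, -3, -2], [0, 0, 4], [0, 0, 0]] is strictly upper-triangular, so N³ = 0.
(I + N)⁶ = I + 6·N + 15·N² = [[1, -18, -192], [0, 1, 24], [0, 0, 1]].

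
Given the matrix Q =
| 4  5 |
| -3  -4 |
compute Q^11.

Q² = I (check: tr Q = 0 and det Q = -1), so Q^11 = Q since 11 is odd.

[[4, 5], [-3, -4]]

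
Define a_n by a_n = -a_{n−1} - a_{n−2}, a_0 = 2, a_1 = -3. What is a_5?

With companion matrix A = [[-1, -1], [1, 0]], [a_n, a_{n−1}]ᵀ = A·[a_{n−1}, a_{n−2}]ᵀ, so [a_5, a_4]ᵀ = A^4·[a_1, a_0]ᵀ.
A^4 = [[-1, -1], [1, 0]], giving [a_5, a_4]ᵀ = [[1], [-3]].

1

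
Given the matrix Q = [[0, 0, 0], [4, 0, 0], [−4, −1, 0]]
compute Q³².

[[0, 0, 0], [0, 0, 0], [0, 0, 0]]

Q is strictly triangular, hence nilpotent: Q³ = 0, so Q³² = 0.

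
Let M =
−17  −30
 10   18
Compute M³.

tr M = 1 and det M = −6, so the characteristic polynomial is λ² − (1)λ + (−6) with roots −2 and 3.
Eigenvectors give P = [[−2, −3], [1, 2]] with P⁻¹ = [[−2, −3], [1, 2]], and M = P·diag(−2, 3)·P⁻¹.
Then M³ = P·diag(−8, 27)·P⁻¹ = [[16, −81], [−8, 54]] · [[−2, −3], [1, 2]] = [[−113, −210], [70, 132]].

[[−113, −210], [70, 132]]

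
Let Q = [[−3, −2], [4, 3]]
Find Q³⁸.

Q² = I (check: tr Q = 0 and det Q = −1), so Q³⁸ = I since 38 is even.

[[1, 0], [0, 1]]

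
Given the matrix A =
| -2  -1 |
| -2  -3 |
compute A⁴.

A² = [[6, 5], [10, 11]]
A³ = [[-22, -21], [-42, -43]]
A⁴ = [[86, 85], [170, 171]]

[[86, 85], [170, 171]]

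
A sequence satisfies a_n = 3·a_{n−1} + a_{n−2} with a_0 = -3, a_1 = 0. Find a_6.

With companion matrix A = [[3, 1], [1, 0]], [a_n, a_{n−1}]ᵀ = A·[a_{n−1}, a_{n−2}]ᵀ, so [a_6, a_5]ᵀ = A⁵·[a_1, a_0]ᵀ.
A⁵ = [[360, 109], [109, 33]], giving [a_6, a_5]ᵀ = [[-327], [-99]].

-327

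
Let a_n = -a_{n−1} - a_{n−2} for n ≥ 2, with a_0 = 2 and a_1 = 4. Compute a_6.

2

With companion matrix B = [[-1, -1], [1, 0]], [a_n, a_{n−1}]ᵀ = B·[a_{n−1}, a_{n−2}]ᵀ, so [a_6, a_5]ᵀ = B⁵·[a_1, a_0]ᵀ.
B⁵ = [[0, 1], [-1, -1]], giving [a_6, a_5]ᵀ = [[2], [-6]].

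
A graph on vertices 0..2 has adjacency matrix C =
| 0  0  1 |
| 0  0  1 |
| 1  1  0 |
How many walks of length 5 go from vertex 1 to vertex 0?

The number of length-5 walks from vertex 1 to vertex 0 is entry (1,0) of C⁵, where C is the adjacency matrix.
C² = [[1, 1, 0], [1, 1, 0], [0, 0, 2]]
C³ = [[0, 0, 2], [0, 0, 2], [2, 2, 0]]
C⁴ = [[2, 2, 0], [2, 2, 0], [0, 0, 4]]
C⁵ = [[0, 0, 4], [0, 0, 4], [4, 4, 0]]

0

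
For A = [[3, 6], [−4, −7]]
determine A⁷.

[[4371, 6558], [−4372, −6559]]

tr A = −4 and det A = 3, so the characteristic polynomial is λ² − (−4)λ + (3) with roots −3 and −1.
Eigenvectors give P = [[−1, 3], [1, −2]] with P⁻¹ = [[2, 3], [1, 1]], and A = P·diag(−3, −1)·P⁻¹.
Then A⁷ = P·diag(−2187, −1)·P⁻¹ = [[2187, −3], [−2187, 2]] · [[2, 3], [1, 1]] = [[4371, 6558], [−4372, −6559]].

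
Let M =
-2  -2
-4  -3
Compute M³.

M² = [[12, 10], [20, 17]]
M³ = [[-64, -54], [-108, -91]]

[[-64, -54], [-108, -91]]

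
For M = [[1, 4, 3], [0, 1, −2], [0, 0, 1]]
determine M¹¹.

[[1, 44, −407], [0, 1, −22], [0, 0, 1]]

M = I + N where N = [[0, 4, 3], [0, 0, −2], [0, 0, 0]] is strictly upper-triangular, so N³ = 0.
(I + N)¹¹ = I + 11·N + 55·N² = [[1, 44, −407], [0, 1, −22], [0, 0, 1]].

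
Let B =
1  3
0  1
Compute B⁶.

B = I + N where N = [[0, 3], [0, 0]] is strictly upper-triangular, so N² = 0.
(I + N)⁶ = I + 6·N = [[1, 18], [0, 1]].

[[1, 18], [0, 1]]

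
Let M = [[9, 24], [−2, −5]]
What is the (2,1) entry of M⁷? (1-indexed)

−2186

tr M = 4 and det M = 3, so the characteristic polynomial is λ² − (4)λ + (3) with roots 1 and 3.
Eigenvectors give P = [[3, 4], [−1, −1]] with P⁻¹ = [[−1, −4], [1, 3]], and M = P·diag(1, 3)·P⁻¹.
Then M⁷ = P·diag(1, 2187)·P⁻¹ = [[3, 8748], [−1, −2187]] · [[−1, −4], [1, 3]] = [[8745, 26232], [−2186, −6557]].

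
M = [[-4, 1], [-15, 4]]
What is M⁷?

[[-4, 1], [-15, 4]]

M² = I (check: tr M = 0 and det M = -1), so M⁷ = M since 7 is odd.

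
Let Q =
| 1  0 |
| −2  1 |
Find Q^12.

[[1, 0], [−24, 1]]

Q = I + N where N = [[0, 0], [−2, 0]] is strictly lower-triangular, so N^2 = 0.
(I + N)^12 = I + 12·N = [[1, 0], [−24, 1]].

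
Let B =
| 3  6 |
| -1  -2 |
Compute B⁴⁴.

B² = B (a projection; rank 1, trace 1), so B⁴⁴ = B.

[[3, 6], [-1, -2]]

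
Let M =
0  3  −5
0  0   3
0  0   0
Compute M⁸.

[[0, 0, 0], [0, 0, 0], [0, 0, 0]]

M is strictly triangular, hence nilpotent: M³ = 0, so M⁸ = 0.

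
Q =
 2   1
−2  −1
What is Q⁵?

Q² = Q (a projection; rank 1, trace 1), so Q⁵ = Q.

[[2, 1], [−2, −1]]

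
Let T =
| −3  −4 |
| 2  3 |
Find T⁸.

[[1, 0], [0, 1]]

T² = I (check: tr T = 0 and det T = −1), so T⁸ = I since 8 is even.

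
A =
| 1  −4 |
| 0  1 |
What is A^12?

A = I + N where N = [[0, −4], [0, 0]] is strictly upper-triangular, so N^2 = 0.
(I + N)^12 = I + 12·N = [[1, −48], [0, 1]].

[[1, −48], [0, 1]]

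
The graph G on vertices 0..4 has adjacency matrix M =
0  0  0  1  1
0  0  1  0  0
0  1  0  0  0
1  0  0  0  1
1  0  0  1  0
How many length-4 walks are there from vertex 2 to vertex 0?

0

The number of length-4 walks from vertex 2 to vertex 0 is entry (2,0) of M^4, where M is the adjacency matrix.
M^2 = [[2, 0, 0, 1, 1], [0, 1, 0, 0, 0], [0, 0, 1, 0, 0], [1, 0, 0, 2, 1], [1, 0, 0, 1, 2]]
M^3 = [[2, 0, 0, 3, 3], [0, 0, 1, 0, 0], [0, 1, 0, 0, 0], [3, 0, 0, 2, 3], [3, 0, 0, 3, 2]]
M^4 = [[6, 0, 0, 5, 5], [0, 1, 0, 0, 0], [0, 0, 1, 0, 0], [5, 0, 0, 6, 5], [5, 0, 0, 5, 6]]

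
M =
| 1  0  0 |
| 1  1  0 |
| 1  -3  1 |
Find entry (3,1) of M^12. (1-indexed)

-186

M = I + N where N = [[0, 0, 0], [1, 0, 0], [1, -3, 0]] is strictly lower-triangular, so N^3 = 0.
(I + N)^12 = I + 12·N + 66·N^2 = [[1, 0, 0], [12, 1, 0], [-186, -36, 1]].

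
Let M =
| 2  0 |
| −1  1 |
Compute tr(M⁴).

17

M² = [[4, 0], [−3, 1]]
M³ = [[8, 0], [−7, 1]]
M⁴ = [[16, 0], [−15, 1]]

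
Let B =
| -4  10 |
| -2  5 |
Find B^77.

B² = B (a projection; rank 1, trace 1), so B^77 = B.

[[-4, 10], [-2, 5]]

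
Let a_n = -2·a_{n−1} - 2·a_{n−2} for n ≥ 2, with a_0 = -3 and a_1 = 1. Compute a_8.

-48

With companion matrix Q = [[-2, -2], [1, 0]], [a_n, a_{n−1}]ᵀ = Q·[a_{n−1}, a_{n−2}]ᵀ, so [a_8, a_7]ᵀ = Q^7·[a_1, a_0]ᵀ.
Q^7 = [[0, 16], [-8, -16]], giving [a_8, a_7]ᵀ = [[-48], [40]].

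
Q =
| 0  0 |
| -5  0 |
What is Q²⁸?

[[0, 0], [0, 0]]

Q is strictly triangular, hence nilpotent: Q² = 0, so Q²⁸ = 0.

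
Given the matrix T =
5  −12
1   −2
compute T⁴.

[[61, −180], [15, −44]]

tr T = 3 and det T = 2, so the characteristic polynomial is λ² − (3)λ + (2) with roots 2 and 1.
Eigenvectors give P = [[−4, 3], [−1, 1]] with P⁻¹ = [[−1, 3], [−1, 4]], and T = P·diag(2, 1)·P⁻¹.
Then T⁴ = P·diag(16, 1)·P⁻¹ = [[−64, 3], [−16, 1]] · [[−1, 3], [−1, 4]] = [[61, −180], [15, −44]].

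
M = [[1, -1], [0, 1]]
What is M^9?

M = I + N where N = [[0, -1], [0, 0]] is strictly upper-triangular, so N^2 = 0.
(I + N)^9 = I + 9·N = [[1, -9], [0, 1]].

[[1, -9], [0, 1]]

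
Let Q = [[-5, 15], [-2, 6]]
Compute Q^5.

[[-5, 15], [-2, 6]]

Q² = Q (a projection; rank 1, trace 1), so Q^5 = Q.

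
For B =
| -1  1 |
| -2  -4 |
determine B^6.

[[-601, -665], [1330, 1394]]

tr B = -5 and det B = 6, so the characteristic polynomial is λ² − (-5)λ + (6) with roots -3 and -2.
Eigenvectors give P = [[-1, -1], [2, 1]] with P⁻¹ = [[1, 1], [-2, -1]], and B = P·diag(-3, -2)·P⁻¹.
Then B^6 = P·diag(729, 64)·P⁻¹ = [[-729, -64], [1458, 64]] · [[1, 1], [-2, -1]] = [[-601, -665], [1330, 1394]].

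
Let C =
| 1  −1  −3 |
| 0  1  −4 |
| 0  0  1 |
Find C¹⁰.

[[1, −10, 150], [0, 1, −40], [0, 0, 1]]

C = I + N where N = [[0, −1, −3], [0, 0, −4], [0, 0, 0]] is strictly upper-triangular, so N³ = 0.
(I + N)¹⁰ = I + 10·N + 45·N² = [[1, −10, 150], [0, 1, −40], [0, 0, 1]].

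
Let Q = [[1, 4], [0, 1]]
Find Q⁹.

[[1, 36], [0, 1]]

Q = I + N where N = [[0, 4], [0, 0]] is strictly upper-triangular, so N² = 0.
(I + N)⁹ = I + 9·N = [[1, 36], [0, 1]].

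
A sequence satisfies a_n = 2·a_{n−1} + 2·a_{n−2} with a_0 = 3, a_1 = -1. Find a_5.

52

With companion matrix T = [[2, 2], [1, 0]], [a_n, a_{n−1}]ᵀ = T·[a_{n−1}, a_{n−2}]ᵀ, so [a_5, a_4]ᵀ = T^4·[a_1, a_0]ᵀ.
T^4 = [[44, 32], [16, 12]], giving [a_5, a_4]ᵀ = [[52], [20]].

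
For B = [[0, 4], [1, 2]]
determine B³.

[[8, 32], [8, 24]]

B² = [[4, 8], [2, 8]]
B³ = [[8, 32], [8, 24]]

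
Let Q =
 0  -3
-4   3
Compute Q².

[[12, -9], [-12, 21]]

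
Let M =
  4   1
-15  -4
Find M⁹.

M² = I (check: tr M = 0 and det M = -1), so M⁹ = M since 9 is odd.

[[4, 1], [-15, -4]]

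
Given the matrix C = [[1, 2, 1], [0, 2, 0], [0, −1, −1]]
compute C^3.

[[1, 12, 1], [0, 8, 0], [0, −3, −1]]

C^2 = [[1, 5, 0], [0, 4, 0], [0, −1, 1]]
C^3 = [[1, 12, 1], [0, 8, 0], [0, −3, −1]]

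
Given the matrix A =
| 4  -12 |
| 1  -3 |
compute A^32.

[[4, -12], [1, -3]]

A² = A (a projection; rank 1, trace 1), so A^32 = A.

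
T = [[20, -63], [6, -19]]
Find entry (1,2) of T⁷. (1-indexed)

tr T = 1 and det T = -2, so the characteristic polynomial is λ² − (1)λ + (-2) with roots 2 and -1.
Eigenvectors give P = [[-7, -3], [-2, -1]] with P⁻¹ = [[-1, 3], [2, -7]], and T = P·diag(2, -1)·P⁻¹.
Then T⁷ = P·diag(128, -1)·P⁻¹ = [[-896, 3], [-256, 1]] · [[-1, 3], [2, -7]] = [[902, -2709], [258, -775]].

-2709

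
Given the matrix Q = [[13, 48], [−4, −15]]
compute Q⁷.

tr Q = −2 and det Q = −3, so the characteristic polynomial is λ² − (−2)λ + (−3) with roots −3 and 1.
Eigenvectors give P = [[−3, 4], [1, −1]] with P⁻¹ = [[1, 4], [1, 3]], and Q = P·diag(−3, 1)·P⁻¹.
Then Q⁷ = P·diag(−2187, 1)·P⁻¹ = [[6561, 4], [−2187, −1]] · [[1, 4], [1, 3]] = [[6565, 26256], [−2188, −8751]].

[[6565, 26256], [−2188, −8751]]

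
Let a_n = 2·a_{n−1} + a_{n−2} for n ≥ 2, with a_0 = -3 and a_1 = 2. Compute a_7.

128

With companion matrix M = [[2, 1], [1, 0]], [a_n, a_{n−1}]ᵀ = M·[a_{n−1}, a_{n−2}]ᵀ, so [a_7, a_6]ᵀ = M⁶·[a_1, a_0]ᵀ.
M⁶ = [[169, 70], [70, 29]], giving [a_7, a_6]ᵀ = [[128], [53]].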